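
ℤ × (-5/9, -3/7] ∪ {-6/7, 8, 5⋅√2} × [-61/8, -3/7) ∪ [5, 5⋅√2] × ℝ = (ℤ × (-5/9, -3/7]) ∪ ([5, 5⋅√2] × ℝ) ∪ ({-6/7, 8, 5⋅√2} × [-61/8, -3/7))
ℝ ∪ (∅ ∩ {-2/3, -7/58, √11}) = ℝ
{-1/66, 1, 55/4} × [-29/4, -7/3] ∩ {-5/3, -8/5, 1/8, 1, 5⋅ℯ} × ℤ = {1} × {-7, -6, …, -3}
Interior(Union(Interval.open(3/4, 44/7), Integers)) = Union(Complement(Integers, Union(Complement(Integers, Interval.open(3/4, 44/7)), {3/4, 44/7})), Complement(Interval.open(3/4, 44/7), Complement(Integers, Interval.open(3/4, 44/7))), Complement(Range(1, 7, 1), Complement(Integers, Interval.open(3/4, 44/7))), Complement(Range(1, 7, 1), Union(Complement(Integers, Interval.open(3/4, 44/7)), {3/4, 44/7})))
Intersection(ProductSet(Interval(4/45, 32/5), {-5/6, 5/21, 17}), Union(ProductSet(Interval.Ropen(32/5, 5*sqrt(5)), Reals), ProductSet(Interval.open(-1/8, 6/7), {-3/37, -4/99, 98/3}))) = ProductSet({32/5}, {-5/6, 5/21, 17})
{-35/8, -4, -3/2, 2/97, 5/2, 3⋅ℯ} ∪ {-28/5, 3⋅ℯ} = {-28/5, -35/8, -4, -3/2, 2/97, 5/2, 3⋅ℯ}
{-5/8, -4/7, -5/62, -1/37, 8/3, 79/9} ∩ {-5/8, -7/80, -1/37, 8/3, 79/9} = {-5/8, -1/37, 8/3, 79/9}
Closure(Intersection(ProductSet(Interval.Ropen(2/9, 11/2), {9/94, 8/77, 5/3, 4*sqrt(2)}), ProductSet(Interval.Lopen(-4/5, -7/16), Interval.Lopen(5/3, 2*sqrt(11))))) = EmptySet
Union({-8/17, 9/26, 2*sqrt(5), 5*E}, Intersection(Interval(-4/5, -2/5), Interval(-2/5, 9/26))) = {-8/17, -2/5, 9/26, 2*sqrt(5), 5*E}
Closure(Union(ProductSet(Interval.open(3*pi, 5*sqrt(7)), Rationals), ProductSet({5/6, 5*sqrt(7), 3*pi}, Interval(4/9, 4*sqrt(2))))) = Union(ProductSet({5/6, 5*sqrt(7), 3*pi}, Interval(4/9, 4*sqrt(2))), ProductSet(Interval(3*pi, 5*sqrt(7)), Reals))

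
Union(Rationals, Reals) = Reals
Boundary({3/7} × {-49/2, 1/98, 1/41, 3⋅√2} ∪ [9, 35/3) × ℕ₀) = ([9, 35/3] × ℕ₀) ∪ ({3/7} × {-49/2, 1/98, 1/41, 3⋅√2})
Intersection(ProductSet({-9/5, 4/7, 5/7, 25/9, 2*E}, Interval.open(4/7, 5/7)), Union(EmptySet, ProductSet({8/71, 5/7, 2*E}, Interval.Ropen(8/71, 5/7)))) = ProductSet({5/7, 2*E}, Interval.open(4/7, 5/7))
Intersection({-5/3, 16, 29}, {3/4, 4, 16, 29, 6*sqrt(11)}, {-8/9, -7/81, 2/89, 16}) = {16}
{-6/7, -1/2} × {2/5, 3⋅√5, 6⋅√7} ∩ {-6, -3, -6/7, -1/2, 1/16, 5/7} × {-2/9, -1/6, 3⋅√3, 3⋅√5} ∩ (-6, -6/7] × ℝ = {-6/7} × {3⋅√5}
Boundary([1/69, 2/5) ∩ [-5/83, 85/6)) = {1/69, 2/5}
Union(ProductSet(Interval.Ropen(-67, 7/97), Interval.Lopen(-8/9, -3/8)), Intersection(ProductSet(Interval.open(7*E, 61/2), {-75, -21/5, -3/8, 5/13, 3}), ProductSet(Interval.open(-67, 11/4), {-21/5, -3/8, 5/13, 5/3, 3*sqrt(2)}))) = ProductSet(Interval.Ropen(-67, 7/97), Interval.Lopen(-8/9, -3/8))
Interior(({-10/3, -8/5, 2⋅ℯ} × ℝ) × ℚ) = ∅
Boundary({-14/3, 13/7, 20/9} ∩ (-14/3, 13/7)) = ∅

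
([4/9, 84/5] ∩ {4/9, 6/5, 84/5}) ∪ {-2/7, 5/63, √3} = {-2/7, 5/63, 4/9, 6/5, 84/5, √3}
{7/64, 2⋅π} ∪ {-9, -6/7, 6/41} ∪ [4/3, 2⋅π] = {-9, -6/7, 7/64, 6/41} ∪ [4/3, 2⋅π]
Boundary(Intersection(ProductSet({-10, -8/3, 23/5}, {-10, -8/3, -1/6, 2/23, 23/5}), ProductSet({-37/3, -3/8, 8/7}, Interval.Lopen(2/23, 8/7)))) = EmptySet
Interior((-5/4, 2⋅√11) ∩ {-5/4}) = ∅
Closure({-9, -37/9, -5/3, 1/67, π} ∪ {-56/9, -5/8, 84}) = {-9, -56/9, -37/9, -5/3, -5/8, 1/67, 84, π}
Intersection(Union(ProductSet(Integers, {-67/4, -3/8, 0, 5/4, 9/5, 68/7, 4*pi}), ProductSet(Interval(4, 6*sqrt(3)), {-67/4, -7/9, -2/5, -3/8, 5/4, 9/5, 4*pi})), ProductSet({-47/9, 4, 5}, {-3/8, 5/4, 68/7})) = ProductSet({4, 5}, {-3/8, 5/4, 68/7})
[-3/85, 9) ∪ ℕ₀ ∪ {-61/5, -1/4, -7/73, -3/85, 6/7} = {-61/5, -1/4, -7/73} ∪ [-3/85, 9] ∪ ℕ₀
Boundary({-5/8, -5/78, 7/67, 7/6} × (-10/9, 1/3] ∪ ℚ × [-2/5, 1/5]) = (ℝ × [-2/5, 1/5]) ∪ ({-5/8, -5/78, 7/67, 7/6} × [-10/9, 1/3])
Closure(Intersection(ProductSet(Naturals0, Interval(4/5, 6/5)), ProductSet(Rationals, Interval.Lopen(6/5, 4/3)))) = EmptySet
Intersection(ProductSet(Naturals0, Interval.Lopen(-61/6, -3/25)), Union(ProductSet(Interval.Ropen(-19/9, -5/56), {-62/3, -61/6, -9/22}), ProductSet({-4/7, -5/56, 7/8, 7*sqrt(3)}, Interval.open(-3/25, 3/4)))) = EmptySet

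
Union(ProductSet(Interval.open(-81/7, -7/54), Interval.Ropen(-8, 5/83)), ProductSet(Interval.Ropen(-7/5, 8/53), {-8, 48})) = Union(ProductSet(Interval.open(-81/7, -7/54), Interval.Ropen(-8, 5/83)), ProductSet(Interval.Ropen(-7/5, 8/53), {-8, 48}))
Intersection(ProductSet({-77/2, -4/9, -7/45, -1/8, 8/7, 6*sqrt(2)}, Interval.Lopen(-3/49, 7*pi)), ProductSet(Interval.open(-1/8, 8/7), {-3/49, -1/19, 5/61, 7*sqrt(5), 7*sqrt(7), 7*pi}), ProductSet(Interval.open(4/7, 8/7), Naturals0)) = EmptySet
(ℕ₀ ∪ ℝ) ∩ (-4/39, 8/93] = (-4/39, 8/93]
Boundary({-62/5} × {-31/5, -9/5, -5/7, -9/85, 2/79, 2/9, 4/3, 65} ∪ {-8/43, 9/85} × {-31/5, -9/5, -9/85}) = ({-8/43, 9/85} × {-31/5, -9/5, -9/85}) ∪ ({-62/5} × {-31/5, -9/5, -5/7, -9/85, 2/79, 2/9, 4/3, 65})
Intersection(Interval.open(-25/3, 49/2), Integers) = Range(-8, 25, 1)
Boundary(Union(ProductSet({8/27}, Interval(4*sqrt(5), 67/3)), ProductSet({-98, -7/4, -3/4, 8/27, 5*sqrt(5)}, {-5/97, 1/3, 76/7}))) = Union(ProductSet({8/27}, Interval(4*sqrt(5), 67/3)), ProductSet({-98, -7/4, -3/4, 8/27, 5*sqrt(5)}, {-5/97, 1/3, 76/7}))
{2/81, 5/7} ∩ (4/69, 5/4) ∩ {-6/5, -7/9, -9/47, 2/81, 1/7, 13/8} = ∅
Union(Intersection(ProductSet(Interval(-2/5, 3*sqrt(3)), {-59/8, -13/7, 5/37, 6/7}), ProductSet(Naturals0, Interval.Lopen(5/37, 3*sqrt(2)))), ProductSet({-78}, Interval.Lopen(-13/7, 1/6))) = Union(ProductSet({-78}, Interval.Lopen(-13/7, 1/6)), ProductSet(Range(0, 6, 1), {6/7}))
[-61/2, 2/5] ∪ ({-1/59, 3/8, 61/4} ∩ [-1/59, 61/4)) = [-61/2, 2/5]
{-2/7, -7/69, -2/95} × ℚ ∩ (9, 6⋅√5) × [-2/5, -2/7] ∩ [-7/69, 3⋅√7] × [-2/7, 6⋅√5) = ∅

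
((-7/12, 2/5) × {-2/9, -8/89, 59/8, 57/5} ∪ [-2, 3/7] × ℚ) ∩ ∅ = ∅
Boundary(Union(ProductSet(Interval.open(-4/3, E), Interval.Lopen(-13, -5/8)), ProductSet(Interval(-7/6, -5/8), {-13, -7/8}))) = Union(ProductSet({-4/3, E}, Interval(-13, -5/8)), ProductSet(Interval(-4/3, E), {-13, -5/8}))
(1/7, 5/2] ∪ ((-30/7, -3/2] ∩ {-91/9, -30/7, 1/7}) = (1/7, 5/2]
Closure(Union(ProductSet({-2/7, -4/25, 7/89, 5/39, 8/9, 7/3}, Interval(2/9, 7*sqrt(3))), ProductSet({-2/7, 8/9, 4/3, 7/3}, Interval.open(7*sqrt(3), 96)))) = Union(ProductSet({-2/7, 8/9, 4/3, 7/3}, Interval(7*sqrt(3), 96)), ProductSet({-2/7, -4/25, 7/89, 5/39, 8/9, 7/3}, Interval(2/9, 7*sqrt(3))))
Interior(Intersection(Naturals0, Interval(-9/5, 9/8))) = EmptySet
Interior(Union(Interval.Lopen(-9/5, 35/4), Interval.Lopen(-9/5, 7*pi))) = Interval.open(-9/5, 7*pi)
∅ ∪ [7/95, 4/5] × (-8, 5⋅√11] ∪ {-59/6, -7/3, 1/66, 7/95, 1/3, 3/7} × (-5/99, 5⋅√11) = ([7/95, 4/5] × (-8, 5⋅√11]) ∪ ({-59/6, -7/3, 1/66, 7/95, 1/3, 3/7} × (-5/99, 5⋅√11))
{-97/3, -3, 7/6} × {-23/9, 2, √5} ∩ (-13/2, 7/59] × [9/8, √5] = {-3} × {2, √5}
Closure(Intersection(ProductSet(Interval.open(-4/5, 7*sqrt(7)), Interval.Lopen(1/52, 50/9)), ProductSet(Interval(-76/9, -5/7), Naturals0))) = ProductSet(Interval(-4/5, -5/7), Range(1, 6, 1))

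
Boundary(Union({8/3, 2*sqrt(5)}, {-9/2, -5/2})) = {-9/2, -5/2, 8/3, 2*sqrt(5)}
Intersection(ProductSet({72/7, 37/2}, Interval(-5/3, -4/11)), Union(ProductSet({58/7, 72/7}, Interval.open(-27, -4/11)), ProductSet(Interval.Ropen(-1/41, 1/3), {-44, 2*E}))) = ProductSet({72/7}, Interval.Ropen(-5/3, -4/11))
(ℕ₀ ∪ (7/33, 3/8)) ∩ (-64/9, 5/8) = {0} ∪ (7/33, 3/8)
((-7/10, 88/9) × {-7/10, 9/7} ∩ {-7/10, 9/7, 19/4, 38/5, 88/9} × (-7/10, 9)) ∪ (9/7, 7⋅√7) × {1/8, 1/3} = ({9/7, 19/4, 38/5} × {9/7}) ∪ ((9/7, 7⋅√7) × {1/8, 1/3})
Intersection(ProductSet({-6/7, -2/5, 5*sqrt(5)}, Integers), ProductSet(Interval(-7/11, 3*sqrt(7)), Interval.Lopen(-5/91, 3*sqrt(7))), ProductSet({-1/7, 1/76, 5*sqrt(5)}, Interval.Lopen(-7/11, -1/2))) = EmptySet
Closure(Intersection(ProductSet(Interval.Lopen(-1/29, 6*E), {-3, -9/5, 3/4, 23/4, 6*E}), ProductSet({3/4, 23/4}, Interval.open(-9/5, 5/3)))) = ProductSet({3/4, 23/4}, {3/4})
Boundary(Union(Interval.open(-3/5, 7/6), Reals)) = EmptySet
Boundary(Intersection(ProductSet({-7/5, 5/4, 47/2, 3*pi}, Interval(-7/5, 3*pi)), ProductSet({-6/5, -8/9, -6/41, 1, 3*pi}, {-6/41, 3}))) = ProductSet({3*pi}, {-6/41, 3})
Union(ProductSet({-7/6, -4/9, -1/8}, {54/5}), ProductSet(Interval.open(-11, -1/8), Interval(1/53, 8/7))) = Union(ProductSet({-7/6, -4/9, -1/8}, {54/5}), ProductSet(Interval.open(-11, -1/8), Interval(1/53, 8/7)))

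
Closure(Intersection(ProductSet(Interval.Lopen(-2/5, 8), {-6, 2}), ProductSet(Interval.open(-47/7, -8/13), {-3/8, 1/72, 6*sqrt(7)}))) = EmptySet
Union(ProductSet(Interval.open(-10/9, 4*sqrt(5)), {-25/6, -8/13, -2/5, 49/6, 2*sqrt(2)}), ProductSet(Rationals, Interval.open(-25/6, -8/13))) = Union(ProductSet(Interval.open(-10/9, 4*sqrt(5)), {-25/6, -8/13, -2/5, 49/6, 2*sqrt(2)}), ProductSet(Rationals, Interval.open(-25/6, -8/13)))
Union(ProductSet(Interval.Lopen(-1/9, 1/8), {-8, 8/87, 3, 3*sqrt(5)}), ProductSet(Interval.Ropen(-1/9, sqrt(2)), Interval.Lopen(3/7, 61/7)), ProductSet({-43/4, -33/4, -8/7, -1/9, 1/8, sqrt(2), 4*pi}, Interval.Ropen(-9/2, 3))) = Union(ProductSet({-43/4, -33/4, -8/7, -1/9, 1/8, sqrt(2), 4*pi}, Interval.Ropen(-9/2, 3)), ProductSet(Interval.Lopen(-1/9, 1/8), {-8, 8/87, 3, 3*sqrt(5)}), ProductSet(Interval.Ropen(-1/9, sqrt(2)), Interval.Lopen(3/7, 61/7)))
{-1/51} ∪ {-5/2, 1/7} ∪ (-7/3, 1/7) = {-5/2} ∪ (-7/3, 1/7]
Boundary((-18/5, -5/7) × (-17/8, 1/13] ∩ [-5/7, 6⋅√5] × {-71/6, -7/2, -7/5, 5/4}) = ∅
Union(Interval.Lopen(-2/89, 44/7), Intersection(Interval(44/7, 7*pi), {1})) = Interval.Lopen(-2/89, 44/7)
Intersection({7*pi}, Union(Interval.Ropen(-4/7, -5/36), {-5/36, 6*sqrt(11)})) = EmptySet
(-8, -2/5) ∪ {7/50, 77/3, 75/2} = (-8, -2/5) ∪ {7/50, 77/3, 75/2}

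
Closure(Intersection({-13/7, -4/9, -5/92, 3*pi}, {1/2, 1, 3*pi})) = {3*pi}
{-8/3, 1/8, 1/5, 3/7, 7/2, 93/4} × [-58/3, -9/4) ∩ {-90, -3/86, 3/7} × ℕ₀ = ∅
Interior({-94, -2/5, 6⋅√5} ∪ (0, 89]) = (0, 89)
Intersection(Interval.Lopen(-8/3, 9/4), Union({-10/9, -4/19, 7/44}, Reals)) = Interval.Lopen(-8/3, 9/4)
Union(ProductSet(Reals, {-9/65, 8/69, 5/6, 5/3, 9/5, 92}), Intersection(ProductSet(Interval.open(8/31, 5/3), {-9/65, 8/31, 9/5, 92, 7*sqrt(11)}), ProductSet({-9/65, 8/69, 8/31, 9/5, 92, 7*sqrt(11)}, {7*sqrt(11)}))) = ProductSet(Reals, {-9/65, 8/69, 5/6, 5/3, 9/5, 92})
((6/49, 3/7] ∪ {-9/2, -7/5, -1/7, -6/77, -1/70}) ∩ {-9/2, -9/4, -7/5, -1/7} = {-9/2, -7/5, -1/7}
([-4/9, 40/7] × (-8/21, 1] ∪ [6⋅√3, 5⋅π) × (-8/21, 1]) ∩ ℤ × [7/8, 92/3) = ({0, 1, …, 5} ∪ {11, 12, …, 15}) × [7/8, 1]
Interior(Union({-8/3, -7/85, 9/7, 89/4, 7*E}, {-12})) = EmptySet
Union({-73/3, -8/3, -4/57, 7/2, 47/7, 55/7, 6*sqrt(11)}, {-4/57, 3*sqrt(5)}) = {-73/3, -8/3, -4/57, 7/2, 47/7, 55/7, 6*sqrt(11), 3*sqrt(5)}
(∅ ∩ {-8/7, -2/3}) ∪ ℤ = ℤ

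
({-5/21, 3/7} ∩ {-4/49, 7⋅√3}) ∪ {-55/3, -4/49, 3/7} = {-55/3, -4/49, 3/7}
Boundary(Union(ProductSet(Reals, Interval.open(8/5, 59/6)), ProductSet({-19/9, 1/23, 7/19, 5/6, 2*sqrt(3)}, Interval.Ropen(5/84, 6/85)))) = Union(ProductSet({-19/9, 1/23, 7/19, 5/6, 2*sqrt(3)}, Interval(5/84, 6/85)), ProductSet(Reals, {8/5, 59/6}))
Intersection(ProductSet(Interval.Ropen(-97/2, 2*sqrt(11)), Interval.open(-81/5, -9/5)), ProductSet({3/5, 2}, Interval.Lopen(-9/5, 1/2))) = EmptySet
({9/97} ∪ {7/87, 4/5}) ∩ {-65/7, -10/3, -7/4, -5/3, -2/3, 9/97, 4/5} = {9/97, 4/5}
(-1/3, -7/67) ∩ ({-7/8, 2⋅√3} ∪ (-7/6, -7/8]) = ∅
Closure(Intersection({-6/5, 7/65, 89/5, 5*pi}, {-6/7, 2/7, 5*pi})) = {5*pi}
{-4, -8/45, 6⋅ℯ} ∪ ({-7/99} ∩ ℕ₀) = {-4, -8/45, 6⋅ℯ}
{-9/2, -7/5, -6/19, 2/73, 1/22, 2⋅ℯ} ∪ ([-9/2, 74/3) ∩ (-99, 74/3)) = [-9/2, 74/3)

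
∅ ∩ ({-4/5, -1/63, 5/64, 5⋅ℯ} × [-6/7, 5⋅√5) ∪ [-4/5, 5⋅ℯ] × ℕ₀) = ∅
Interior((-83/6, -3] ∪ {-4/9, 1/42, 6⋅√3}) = (-83/6, -3)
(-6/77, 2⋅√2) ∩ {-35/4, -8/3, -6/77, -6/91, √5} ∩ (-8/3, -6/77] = ∅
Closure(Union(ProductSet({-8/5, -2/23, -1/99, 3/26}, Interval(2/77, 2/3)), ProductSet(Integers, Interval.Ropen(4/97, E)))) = Union(ProductSet({-8/5, -2/23, -1/99, 3/26}, Interval(2/77, 2/3)), ProductSet(Integers, Interval(4/97, E)))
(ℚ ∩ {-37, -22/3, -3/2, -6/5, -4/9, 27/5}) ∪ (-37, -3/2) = [-37, -3/2] ∪ {-6/5, -4/9, 27/5}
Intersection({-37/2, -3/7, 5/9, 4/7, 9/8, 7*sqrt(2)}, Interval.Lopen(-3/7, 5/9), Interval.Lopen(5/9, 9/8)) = EmptySet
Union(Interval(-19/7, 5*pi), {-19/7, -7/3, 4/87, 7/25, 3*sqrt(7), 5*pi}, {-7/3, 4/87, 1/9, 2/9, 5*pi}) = Interval(-19/7, 5*pi)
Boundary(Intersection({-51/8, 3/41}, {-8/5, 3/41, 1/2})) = {3/41}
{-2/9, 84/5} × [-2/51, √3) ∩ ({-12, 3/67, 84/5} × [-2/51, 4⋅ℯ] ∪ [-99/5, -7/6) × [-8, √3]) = {84/5} × [-2/51, √3)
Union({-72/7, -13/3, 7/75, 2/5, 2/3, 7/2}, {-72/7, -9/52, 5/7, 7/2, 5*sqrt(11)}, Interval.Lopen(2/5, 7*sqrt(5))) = Union({-72/7, -13/3, -9/52, 7/75, 5*sqrt(11)}, Interval(2/5, 7*sqrt(5)))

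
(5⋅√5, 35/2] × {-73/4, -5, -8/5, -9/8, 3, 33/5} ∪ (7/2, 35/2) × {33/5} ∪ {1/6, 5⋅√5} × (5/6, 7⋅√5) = ((7/2, 35/2) × {33/5}) ∪ ({1/6, 5⋅√5} × (5/6, 7⋅√5)) ∪ ((5⋅√5, 35/2] × {-73/4, -5, -8/5, -9/8, 3, 33/5})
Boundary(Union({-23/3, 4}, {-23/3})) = {-23/3, 4}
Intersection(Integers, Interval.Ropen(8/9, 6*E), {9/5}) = EmptySet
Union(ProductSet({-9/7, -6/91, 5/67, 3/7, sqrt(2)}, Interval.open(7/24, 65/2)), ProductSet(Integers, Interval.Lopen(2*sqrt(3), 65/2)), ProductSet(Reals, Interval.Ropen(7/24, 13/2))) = Union(ProductSet({-9/7, -6/91, 5/67, 3/7, sqrt(2)}, Interval.open(7/24, 65/2)), ProductSet(Integers, Interval.Lopen(2*sqrt(3), 65/2)), ProductSet(Reals, Interval.Ropen(7/24, 13/2)))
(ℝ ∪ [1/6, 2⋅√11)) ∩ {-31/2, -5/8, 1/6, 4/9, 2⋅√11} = {-31/2, -5/8, 1/6, 4/9, 2⋅√11}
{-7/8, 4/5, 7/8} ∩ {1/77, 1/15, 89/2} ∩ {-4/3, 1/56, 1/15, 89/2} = ∅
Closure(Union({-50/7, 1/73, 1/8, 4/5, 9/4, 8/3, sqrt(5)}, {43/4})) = {-50/7, 1/73, 1/8, 4/5, 9/4, 8/3, 43/4, sqrt(5)}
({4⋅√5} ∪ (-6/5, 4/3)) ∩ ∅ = ∅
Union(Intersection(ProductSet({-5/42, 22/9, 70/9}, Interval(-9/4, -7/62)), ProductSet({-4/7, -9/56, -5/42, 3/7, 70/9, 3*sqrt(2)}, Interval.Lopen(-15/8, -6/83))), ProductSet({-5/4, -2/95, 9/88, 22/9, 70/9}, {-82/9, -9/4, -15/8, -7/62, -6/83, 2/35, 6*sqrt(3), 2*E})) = Union(ProductSet({-5/42, 70/9}, Interval.Lopen(-15/8, -7/62)), ProductSet({-5/4, -2/95, 9/88, 22/9, 70/9}, {-82/9, -9/4, -15/8, -7/62, -6/83, 2/35, 6*sqrt(3), 2*E}))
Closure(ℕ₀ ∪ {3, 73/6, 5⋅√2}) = ℕ₀ ∪ {73/6, 5⋅√2}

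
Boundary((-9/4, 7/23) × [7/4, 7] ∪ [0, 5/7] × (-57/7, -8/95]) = ({-9/4, 7/23} × [7/4, 7]) ∪ ({0, 5/7} × [-57/7, -8/95]) ∪ ([-9/4, 7/23] × {7/4, 7}) ∪ ([0, 5/7] × {-57/7, -8/95})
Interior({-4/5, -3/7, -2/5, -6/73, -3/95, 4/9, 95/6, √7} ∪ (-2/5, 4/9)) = (-2/5, 4/9)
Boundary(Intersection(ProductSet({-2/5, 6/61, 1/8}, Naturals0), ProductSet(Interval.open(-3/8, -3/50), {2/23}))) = EmptySet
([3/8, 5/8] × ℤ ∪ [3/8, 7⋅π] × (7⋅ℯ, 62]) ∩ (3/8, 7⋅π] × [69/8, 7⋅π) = ((3/8, 5/8] × {9, 10, …, 21}) ∪ ((3/8, 7⋅π] × (7⋅ℯ, 7⋅π))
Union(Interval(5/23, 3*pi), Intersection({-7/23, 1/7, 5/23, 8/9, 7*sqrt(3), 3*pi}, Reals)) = Union({-7/23, 1/7, 7*sqrt(3)}, Interval(5/23, 3*pi))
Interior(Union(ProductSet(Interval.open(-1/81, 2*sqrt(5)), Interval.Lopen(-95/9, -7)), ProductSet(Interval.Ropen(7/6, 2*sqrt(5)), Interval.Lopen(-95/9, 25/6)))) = Union(ProductSet(Interval.open(-1/81, 2*sqrt(5)), Interval.open(-95/9, -7)), ProductSet(Interval.open(7/6, 2*sqrt(5)), Interval.open(-95/9, 25/6)))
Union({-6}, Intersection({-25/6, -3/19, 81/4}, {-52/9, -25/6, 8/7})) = {-6, -25/6}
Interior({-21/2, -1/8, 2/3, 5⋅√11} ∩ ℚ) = ∅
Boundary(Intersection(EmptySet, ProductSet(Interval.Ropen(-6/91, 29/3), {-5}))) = EmptySet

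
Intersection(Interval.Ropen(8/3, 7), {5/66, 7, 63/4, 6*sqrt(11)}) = EmptySet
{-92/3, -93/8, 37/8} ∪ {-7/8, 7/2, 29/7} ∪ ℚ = ℚ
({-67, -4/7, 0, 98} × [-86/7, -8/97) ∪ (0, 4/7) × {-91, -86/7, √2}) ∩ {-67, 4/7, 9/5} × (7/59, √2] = ∅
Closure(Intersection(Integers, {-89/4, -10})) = {-10}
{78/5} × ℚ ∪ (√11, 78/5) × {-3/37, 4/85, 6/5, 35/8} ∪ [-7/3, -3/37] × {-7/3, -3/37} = ({78/5} × ℚ) ∪ ([-7/3, -3/37] × {-7/3, -3/37}) ∪ ((√11, 78/5) × {-3/37, 4/85, 6/5, 35/8})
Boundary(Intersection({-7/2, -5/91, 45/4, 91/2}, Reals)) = {-7/2, -5/91, 45/4, 91/2}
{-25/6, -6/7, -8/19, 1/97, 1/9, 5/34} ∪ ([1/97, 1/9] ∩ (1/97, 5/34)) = {-25/6, -6/7, -8/19, 5/34} ∪ [1/97, 1/9]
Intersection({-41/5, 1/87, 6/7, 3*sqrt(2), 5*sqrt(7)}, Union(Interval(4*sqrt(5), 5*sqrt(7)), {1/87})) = {1/87, 5*sqrt(7)}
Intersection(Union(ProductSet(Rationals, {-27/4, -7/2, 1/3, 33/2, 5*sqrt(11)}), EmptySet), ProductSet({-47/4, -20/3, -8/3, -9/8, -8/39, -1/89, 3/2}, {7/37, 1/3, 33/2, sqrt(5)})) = ProductSet({-47/4, -20/3, -8/3, -9/8, -8/39, -1/89, 3/2}, {1/3, 33/2})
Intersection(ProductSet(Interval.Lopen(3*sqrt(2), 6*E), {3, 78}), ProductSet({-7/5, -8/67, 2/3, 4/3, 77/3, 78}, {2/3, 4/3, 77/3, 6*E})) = EmptySet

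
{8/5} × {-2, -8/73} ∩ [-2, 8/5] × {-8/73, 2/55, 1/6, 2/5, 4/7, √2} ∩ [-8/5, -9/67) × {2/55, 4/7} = ∅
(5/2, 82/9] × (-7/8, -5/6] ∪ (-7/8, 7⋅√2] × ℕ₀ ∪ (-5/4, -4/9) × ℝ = ((-5/4, -4/9) × ℝ) ∪ ((-7/8, 7⋅√2] × ℕ₀) ∪ ((5/2, 82/9] × (-7/8, -5/6])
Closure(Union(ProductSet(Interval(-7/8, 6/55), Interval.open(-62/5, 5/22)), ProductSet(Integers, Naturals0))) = Union(ProductSet(Complement(Integers, Interval.open(-7/8, 6/55)), Naturals0), ProductSet(Integers, Union(Complement(Naturals0, Interval.open(-62/5, 5/22)), Naturals0)), ProductSet(Interval(-7/8, 6/55), Interval(-62/5, 5/22)))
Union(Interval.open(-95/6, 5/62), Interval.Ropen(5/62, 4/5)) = Interval.open(-95/6, 4/5)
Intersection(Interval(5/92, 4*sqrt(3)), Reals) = Interval(5/92, 4*sqrt(3))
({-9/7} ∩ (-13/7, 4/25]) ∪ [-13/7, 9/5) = [-13/7, 9/5)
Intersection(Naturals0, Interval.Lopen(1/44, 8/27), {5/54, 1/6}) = EmptySet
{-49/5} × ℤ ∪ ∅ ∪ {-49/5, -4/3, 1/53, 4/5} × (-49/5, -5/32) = ({-49/5} × ℤ) ∪ ({-49/5, -4/3, 1/53, 4/5} × (-49/5, -5/32))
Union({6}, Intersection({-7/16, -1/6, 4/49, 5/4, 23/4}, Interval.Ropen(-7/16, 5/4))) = {-7/16, -1/6, 4/49, 6}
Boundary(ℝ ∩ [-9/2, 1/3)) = {-9/2, 1/3}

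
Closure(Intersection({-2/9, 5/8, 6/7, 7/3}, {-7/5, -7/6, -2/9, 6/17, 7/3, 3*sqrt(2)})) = {-2/9, 7/3}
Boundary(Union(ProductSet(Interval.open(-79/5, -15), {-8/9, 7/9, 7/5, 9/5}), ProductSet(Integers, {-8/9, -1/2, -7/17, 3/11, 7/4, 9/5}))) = Union(ProductSet(Integers, {-8/9, -1/2, -7/17, 3/11, 7/4, 9/5}), ProductSet(Interval(-79/5, -15), {-8/9, 7/9, 7/5, 9/5}))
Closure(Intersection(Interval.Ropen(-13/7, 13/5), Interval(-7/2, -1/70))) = Interval(-13/7, -1/70)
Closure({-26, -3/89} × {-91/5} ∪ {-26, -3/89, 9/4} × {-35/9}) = ({-26, -3/89} × {-91/5}) ∪ ({-26, -3/89, 9/4} × {-35/9})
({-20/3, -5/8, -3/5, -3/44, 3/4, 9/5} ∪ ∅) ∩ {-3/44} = {-3/44}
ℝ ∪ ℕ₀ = ℝ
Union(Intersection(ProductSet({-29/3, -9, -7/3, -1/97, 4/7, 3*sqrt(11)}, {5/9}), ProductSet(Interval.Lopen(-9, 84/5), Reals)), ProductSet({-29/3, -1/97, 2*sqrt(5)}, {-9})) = Union(ProductSet({-29/3, -1/97, 2*sqrt(5)}, {-9}), ProductSet({-7/3, -1/97, 4/7, 3*sqrt(11)}, {5/9}))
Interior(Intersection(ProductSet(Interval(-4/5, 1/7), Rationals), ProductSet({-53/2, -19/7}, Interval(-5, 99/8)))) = EmptySet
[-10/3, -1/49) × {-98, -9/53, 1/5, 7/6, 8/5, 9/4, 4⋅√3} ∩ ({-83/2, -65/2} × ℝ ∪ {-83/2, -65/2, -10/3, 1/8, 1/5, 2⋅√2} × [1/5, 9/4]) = {-10/3} × {1/5, 7/6, 8/5, 9/4}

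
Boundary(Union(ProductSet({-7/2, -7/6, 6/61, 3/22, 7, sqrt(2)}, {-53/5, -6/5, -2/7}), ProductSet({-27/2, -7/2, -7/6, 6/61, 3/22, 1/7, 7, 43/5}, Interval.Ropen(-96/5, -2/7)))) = Union(ProductSet({-7/2, -7/6, 6/61, 3/22, 7, sqrt(2)}, {-53/5, -6/5, -2/7}), ProductSet({-27/2, -7/2, -7/6, 6/61, 3/22, 1/7, 7, 43/5}, Interval(-96/5, -2/7)))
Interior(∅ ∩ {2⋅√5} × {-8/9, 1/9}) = ∅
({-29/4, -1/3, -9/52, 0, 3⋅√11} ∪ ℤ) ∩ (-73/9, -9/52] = {-8, -7, …, -1} ∪ {-29/4, -1/3, -9/52}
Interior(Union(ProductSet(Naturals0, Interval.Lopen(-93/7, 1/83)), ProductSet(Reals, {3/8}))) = EmptySet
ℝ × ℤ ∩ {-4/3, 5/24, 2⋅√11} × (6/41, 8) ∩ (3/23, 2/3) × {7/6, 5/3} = ∅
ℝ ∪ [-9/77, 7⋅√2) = (-∞, ∞)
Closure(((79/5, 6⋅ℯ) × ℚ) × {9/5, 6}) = ([79/5, 6⋅ℯ] × ℝ) × {9/5, 6}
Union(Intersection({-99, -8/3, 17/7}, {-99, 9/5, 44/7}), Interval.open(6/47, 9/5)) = Union({-99}, Interval.open(6/47, 9/5))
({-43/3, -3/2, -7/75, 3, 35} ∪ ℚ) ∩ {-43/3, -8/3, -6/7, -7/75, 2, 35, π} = {-43/3, -8/3, -6/7, -7/75, 2, 35}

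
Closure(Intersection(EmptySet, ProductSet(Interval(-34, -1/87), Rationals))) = EmptySet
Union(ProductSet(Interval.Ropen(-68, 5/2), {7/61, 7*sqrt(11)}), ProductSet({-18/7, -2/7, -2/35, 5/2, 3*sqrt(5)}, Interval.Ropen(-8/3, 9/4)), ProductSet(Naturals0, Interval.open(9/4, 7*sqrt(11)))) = Union(ProductSet({-18/7, -2/7, -2/35, 5/2, 3*sqrt(5)}, Interval.Ropen(-8/3, 9/4)), ProductSet(Interval.Ropen(-68, 5/2), {7/61, 7*sqrt(11)}), ProductSet(Naturals0, Interval.open(9/4, 7*sqrt(11))))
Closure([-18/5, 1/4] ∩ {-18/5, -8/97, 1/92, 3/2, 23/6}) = {-18/5, -8/97, 1/92}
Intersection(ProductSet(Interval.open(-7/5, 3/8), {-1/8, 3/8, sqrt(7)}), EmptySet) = EmptySet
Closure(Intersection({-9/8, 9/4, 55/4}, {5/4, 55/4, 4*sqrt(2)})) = {55/4}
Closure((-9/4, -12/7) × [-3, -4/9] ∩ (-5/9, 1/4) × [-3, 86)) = ∅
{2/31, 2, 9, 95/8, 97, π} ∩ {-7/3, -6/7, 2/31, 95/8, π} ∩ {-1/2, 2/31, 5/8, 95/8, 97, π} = {2/31, 95/8, π}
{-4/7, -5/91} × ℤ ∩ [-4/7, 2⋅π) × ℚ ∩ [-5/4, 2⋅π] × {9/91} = ∅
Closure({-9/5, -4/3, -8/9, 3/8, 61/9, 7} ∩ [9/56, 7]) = {3/8, 61/9, 7}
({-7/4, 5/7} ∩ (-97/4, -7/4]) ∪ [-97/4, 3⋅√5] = [-97/4, 3⋅√5]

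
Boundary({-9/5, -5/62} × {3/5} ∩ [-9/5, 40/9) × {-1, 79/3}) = ∅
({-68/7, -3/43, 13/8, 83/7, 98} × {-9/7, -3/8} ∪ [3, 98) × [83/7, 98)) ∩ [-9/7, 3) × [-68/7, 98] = {-3/43, 13/8} × {-9/7, -3/8}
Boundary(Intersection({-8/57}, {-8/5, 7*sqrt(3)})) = EmptySet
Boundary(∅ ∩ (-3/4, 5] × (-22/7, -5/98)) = ∅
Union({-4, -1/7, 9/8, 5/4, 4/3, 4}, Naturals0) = Union({-4, -1/7, 9/8, 5/4, 4/3}, Naturals0)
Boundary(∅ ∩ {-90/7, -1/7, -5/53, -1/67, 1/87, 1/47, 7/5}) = ∅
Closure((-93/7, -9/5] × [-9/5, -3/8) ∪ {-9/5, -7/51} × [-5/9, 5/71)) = ({-93/7, -9/5} × [-9/5, -3/8]) ∪ ({-9/5, -7/51} × [-5/9, 5/71]) ∪ ([-93/7, -9/5] × {-9/5, -3/8}) ∪ ((-93/7, -9/5] × [-9/5, -3/8))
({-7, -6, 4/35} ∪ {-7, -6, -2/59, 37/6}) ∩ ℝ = {-7, -6, -2/59, 4/35, 37/6}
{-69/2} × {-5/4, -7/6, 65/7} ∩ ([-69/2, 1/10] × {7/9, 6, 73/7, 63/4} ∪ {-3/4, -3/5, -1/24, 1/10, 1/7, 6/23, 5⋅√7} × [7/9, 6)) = ∅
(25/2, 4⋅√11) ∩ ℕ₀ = {13}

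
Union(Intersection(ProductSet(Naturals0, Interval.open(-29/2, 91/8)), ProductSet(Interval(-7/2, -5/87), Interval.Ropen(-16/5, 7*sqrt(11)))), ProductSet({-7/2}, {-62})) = ProductSet({-7/2}, {-62})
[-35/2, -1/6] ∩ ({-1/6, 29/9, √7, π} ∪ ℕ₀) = {-1/6}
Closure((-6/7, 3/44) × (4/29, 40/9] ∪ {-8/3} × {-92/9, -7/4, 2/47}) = ({-8/3} × {-92/9, -7/4, 2/47}) ∪ ({-6/7, 3/44} × [4/29, 40/9]) ∪ ([-6/7, 3/44] × {4/29, 40/9}) ∪ ((-6/7, 3/44) × (4/29, 40/9])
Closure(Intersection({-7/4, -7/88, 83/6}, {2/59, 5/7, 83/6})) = {83/6}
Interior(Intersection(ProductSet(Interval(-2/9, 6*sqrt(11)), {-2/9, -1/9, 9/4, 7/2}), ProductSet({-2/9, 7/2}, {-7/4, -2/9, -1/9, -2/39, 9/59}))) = EmptySet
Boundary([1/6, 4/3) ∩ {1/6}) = {1/6}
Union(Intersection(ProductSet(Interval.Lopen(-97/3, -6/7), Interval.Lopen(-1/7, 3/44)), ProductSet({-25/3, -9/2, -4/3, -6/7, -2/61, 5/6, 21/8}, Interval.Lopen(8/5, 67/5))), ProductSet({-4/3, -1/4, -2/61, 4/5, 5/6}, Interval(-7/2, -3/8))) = ProductSet({-4/3, -1/4, -2/61, 4/5, 5/6}, Interval(-7/2, -3/8))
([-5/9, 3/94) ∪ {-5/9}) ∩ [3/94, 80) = ∅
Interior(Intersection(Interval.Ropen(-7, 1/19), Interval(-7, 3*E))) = Interval.open(-7, 1/19)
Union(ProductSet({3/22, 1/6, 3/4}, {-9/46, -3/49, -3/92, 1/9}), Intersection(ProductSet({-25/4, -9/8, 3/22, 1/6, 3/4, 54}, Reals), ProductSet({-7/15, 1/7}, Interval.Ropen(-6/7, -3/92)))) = ProductSet({3/22, 1/6, 3/4}, {-9/46, -3/49, -3/92, 1/9})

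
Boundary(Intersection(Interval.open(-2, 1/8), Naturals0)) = Range(0, 1, 1)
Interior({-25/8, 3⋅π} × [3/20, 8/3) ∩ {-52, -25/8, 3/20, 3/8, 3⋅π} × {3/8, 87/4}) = ∅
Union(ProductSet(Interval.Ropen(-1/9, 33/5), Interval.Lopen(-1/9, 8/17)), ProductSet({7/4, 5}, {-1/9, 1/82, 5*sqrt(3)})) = Union(ProductSet({7/4, 5}, {-1/9, 1/82, 5*sqrt(3)}), ProductSet(Interval.Ropen(-1/9, 33/5), Interval.Lopen(-1/9, 8/17)))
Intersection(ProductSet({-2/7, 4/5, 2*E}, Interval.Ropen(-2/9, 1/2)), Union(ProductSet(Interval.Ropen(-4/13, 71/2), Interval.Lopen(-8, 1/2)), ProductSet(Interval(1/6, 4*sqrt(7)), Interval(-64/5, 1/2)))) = ProductSet({-2/7, 4/5, 2*E}, Interval.Ropen(-2/9, 1/2))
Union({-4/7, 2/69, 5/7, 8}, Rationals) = Rationals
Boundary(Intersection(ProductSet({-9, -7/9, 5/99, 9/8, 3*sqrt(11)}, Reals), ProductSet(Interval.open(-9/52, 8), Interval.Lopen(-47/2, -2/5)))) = ProductSet({5/99, 9/8}, Interval(-47/2, -2/5))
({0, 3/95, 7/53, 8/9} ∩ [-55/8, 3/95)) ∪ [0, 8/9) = [0, 8/9)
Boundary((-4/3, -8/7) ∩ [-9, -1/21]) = {-4/3, -8/7}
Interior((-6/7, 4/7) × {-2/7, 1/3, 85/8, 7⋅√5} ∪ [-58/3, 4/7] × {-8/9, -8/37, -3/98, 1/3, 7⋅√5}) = ∅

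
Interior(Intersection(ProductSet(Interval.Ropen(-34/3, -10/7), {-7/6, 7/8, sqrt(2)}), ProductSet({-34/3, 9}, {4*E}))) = EmptySet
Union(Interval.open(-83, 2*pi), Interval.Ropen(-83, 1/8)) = Interval.Ropen(-83, 2*pi)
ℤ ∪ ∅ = ℤ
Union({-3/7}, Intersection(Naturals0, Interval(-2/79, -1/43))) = {-3/7}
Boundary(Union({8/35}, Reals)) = EmptySet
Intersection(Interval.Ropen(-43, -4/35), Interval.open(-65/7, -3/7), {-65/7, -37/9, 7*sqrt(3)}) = {-37/9}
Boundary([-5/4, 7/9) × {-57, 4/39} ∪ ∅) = [-5/4, 7/9] × {-57, 4/39}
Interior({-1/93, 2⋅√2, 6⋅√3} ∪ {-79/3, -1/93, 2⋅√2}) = ∅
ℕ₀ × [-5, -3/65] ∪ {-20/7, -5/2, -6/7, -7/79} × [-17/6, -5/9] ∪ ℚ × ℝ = ℚ × ℝ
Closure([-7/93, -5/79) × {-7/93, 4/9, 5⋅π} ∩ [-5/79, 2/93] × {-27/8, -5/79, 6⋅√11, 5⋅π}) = ∅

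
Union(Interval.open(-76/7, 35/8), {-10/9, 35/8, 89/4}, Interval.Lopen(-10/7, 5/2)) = Union({89/4}, Interval.Lopen(-76/7, 35/8))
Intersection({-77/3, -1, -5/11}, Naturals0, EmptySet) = EmptySet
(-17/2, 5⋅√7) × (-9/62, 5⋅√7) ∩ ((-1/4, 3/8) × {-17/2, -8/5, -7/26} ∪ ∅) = ∅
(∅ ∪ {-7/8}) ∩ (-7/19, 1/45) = ∅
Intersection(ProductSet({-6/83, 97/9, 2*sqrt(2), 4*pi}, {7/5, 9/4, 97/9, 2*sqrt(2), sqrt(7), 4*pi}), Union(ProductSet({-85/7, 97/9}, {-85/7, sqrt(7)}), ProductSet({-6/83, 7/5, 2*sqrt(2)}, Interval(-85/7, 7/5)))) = Union(ProductSet({97/9}, {sqrt(7)}), ProductSet({-6/83, 2*sqrt(2)}, {7/5}))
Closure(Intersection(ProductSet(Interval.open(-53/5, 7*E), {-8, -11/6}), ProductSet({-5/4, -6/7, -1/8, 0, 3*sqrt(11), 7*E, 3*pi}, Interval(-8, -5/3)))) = ProductSet({-5/4, -6/7, -1/8, 0, 3*sqrt(11), 3*pi}, {-8, -11/6})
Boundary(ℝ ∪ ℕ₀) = ∅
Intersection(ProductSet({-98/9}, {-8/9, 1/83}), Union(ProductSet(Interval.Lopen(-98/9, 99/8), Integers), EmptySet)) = EmptySet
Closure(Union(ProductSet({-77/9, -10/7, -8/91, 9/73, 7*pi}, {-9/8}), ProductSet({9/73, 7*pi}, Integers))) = Union(ProductSet({9/73, 7*pi}, Integers), ProductSet({-77/9, -10/7, -8/91, 9/73, 7*pi}, {-9/8}))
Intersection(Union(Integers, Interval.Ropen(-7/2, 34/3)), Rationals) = Union(Integers, Intersection(Interval.Ropen(-7/2, 34/3), Rationals))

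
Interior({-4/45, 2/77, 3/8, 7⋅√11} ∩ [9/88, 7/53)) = ∅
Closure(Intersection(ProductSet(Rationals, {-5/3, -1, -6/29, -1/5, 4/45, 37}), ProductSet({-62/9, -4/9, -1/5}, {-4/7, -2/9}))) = EmptySet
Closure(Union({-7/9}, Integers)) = Union({-7/9}, Integers)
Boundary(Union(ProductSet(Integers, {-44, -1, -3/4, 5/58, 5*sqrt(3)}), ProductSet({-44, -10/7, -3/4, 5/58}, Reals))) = Union(ProductSet({-44, -10/7, -3/4, 5/58}, Reals), ProductSet(Integers, {-44, -1, -3/4, 5/58, 5*sqrt(3)}))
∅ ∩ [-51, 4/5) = ∅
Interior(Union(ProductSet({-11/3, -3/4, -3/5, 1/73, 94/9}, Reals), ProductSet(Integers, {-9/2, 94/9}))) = EmptySet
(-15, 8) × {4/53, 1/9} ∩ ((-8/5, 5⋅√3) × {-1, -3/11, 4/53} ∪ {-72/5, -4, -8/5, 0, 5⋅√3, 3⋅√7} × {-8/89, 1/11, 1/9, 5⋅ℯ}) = ((-8/5, 8) × {4/53}) ∪ ({-72/5, -4, -8/5, 0, 3⋅√7} × {1/9})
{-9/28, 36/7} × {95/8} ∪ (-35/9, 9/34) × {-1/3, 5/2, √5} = ({-9/28, 36/7} × {95/8}) ∪ ((-35/9, 9/34) × {-1/3, 5/2, √5})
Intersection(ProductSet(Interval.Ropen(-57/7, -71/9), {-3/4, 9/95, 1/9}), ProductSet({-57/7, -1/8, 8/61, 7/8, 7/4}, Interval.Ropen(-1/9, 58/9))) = ProductSet({-57/7}, {9/95, 1/9})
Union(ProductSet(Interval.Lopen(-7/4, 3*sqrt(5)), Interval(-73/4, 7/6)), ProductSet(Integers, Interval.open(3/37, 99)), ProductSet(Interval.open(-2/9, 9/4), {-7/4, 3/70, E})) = Union(ProductSet(Integers, Interval.open(3/37, 99)), ProductSet(Interval.Lopen(-7/4, 3*sqrt(5)), Interval(-73/4, 7/6)), ProductSet(Interval.open(-2/9, 9/4), {-7/4, 3/70, E}))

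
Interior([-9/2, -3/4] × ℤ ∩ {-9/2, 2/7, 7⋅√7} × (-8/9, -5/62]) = ∅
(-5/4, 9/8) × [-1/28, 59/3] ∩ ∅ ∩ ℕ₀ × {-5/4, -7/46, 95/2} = ∅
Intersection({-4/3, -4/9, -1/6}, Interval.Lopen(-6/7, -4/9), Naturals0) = EmptySet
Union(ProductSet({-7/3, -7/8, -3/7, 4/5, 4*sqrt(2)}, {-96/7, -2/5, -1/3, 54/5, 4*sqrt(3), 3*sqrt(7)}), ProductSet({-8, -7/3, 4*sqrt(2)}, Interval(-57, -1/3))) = Union(ProductSet({-8, -7/3, 4*sqrt(2)}, Interval(-57, -1/3)), ProductSet({-7/3, -7/8, -3/7, 4/5, 4*sqrt(2)}, {-96/7, -2/5, -1/3, 54/5, 4*sqrt(3), 3*sqrt(7)}))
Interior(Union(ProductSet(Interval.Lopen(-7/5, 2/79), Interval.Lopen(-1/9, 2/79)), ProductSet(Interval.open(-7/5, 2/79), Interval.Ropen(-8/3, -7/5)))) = ProductSet(Interval.open(-7/5, 2/79), Union(Interval.open(-8/3, -7/5), Interval.open(-1/9, 2/79)))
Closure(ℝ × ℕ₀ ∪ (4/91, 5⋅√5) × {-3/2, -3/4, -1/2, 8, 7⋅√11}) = (ℝ × ℕ₀) ∪ ([4/91, 5⋅√5] × {-3/2, -3/4, -1/2, 8, 7⋅√11})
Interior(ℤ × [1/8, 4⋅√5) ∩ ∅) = ∅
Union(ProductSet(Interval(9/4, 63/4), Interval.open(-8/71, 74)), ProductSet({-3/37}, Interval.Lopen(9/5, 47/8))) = Union(ProductSet({-3/37}, Interval.Lopen(9/5, 47/8)), ProductSet(Interval(9/4, 63/4), Interval.open(-8/71, 74)))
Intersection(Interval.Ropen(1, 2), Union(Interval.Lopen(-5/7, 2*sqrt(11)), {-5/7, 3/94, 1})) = Interval.Ropen(1, 2)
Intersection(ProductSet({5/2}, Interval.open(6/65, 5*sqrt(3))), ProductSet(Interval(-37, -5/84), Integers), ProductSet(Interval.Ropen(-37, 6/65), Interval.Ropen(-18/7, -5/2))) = EmptySet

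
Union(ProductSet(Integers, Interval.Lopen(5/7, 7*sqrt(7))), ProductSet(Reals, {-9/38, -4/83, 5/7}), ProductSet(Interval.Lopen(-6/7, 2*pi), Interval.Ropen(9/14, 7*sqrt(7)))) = Union(ProductSet(Integers, Interval.Lopen(5/7, 7*sqrt(7))), ProductSet(Interval.Lopen(-6/7, 2*pi), Interval.Ropen(9/14, 7*sqrt(7))), ProductSet(Reals, {-9/38, -4/83, 5/7}))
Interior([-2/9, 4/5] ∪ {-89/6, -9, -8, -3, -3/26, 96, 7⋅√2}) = (-2/9, 4/5)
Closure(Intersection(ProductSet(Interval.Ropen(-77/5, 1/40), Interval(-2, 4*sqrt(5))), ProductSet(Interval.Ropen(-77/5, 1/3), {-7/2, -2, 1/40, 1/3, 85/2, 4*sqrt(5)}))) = ProductSet(Interval(-77/5, 1/40), {-2, 1/40, 1/3, 4*sqrt(5)})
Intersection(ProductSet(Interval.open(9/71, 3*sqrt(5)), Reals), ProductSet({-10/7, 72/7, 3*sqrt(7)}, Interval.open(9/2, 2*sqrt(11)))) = EmptySet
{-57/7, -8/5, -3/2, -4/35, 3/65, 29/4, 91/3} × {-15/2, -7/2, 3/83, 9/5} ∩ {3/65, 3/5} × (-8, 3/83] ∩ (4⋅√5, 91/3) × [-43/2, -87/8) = ∅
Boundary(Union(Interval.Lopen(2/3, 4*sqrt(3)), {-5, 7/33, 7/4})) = {-5, 7/33, 2/3, 4*sqrt(3)}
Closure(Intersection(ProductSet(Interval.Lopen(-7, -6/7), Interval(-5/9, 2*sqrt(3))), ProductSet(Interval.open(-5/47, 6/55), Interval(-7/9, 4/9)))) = EmptySet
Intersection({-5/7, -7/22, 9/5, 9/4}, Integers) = EmptySet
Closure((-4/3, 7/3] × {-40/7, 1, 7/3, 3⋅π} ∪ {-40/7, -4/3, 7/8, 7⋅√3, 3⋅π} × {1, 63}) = ([-4/3, 7/3] × {-40/7, 1, 7/3, 3⋅π}) ∪ ({-40/7, -4/3, 7/8, 7⋅√3, 3⋅π} × {1, 63})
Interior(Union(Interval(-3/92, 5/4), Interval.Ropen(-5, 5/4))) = Interval.open(-5, 5/4)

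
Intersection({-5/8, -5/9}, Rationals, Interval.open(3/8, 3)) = EmptySet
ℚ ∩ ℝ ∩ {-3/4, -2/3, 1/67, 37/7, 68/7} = {-3/4, -2/3, 1/67, 37/7, 68/7}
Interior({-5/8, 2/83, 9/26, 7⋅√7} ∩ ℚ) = ∅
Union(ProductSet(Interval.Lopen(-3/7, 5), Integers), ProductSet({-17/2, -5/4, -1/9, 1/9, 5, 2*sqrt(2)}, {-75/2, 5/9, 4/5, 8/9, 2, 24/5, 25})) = Union(ProductSet({-17/2, -5/4, -1/9, 1/9, 5, 2*sqrt(2)}, {-75/2, 5/9, 4/5, 8/9, 2, 24/5, 25}), ProductSet(Interval.Lopen(-3/7, 5), Integers))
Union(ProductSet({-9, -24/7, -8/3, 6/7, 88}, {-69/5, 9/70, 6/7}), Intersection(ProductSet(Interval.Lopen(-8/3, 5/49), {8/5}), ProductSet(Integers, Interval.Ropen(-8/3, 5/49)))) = ProductSet({-9, -24/7, -8/3, 6/7, 88}, {-69/5, 9/70, 6/7})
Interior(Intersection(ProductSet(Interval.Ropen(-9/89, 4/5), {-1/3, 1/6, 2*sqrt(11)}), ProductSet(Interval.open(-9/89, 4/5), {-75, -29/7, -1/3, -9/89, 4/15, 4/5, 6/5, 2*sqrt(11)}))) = EmptySet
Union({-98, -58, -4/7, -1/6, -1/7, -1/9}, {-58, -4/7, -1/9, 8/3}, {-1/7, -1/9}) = {-98, -58, -4/7, -1/6, -1/7, -1/9, 8/3}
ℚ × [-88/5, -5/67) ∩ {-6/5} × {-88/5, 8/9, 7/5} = {-6/5} × {-88/5}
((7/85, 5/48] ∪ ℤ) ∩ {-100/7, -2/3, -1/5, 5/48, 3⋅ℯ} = {5/48}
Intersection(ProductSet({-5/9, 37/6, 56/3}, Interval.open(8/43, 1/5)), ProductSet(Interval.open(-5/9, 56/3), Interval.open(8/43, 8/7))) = ProductSet({37/6}, Interval.open(8/43, 1/5))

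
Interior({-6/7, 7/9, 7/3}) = ∅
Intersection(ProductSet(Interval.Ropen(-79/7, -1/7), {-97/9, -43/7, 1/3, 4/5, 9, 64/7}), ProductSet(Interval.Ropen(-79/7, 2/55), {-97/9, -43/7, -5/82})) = ProductSet(Interval.Ropen(-79/7, -1/7), {-97/9, -43/7})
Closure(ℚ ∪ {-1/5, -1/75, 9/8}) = ℝ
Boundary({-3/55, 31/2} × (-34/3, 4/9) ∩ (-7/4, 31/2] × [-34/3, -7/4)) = {-3/55, 31/2} × [-34/3, -7/4]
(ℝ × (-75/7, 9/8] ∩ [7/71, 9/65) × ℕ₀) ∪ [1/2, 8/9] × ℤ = ([1/2, 8/9] × ℤ) ∪ ([7/71, 9/65) × {0, 1})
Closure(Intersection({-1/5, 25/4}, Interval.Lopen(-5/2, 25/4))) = {-1/5, 25/4}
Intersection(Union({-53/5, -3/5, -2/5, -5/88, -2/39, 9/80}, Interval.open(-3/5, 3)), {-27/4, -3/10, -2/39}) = {-3/10, -2/39}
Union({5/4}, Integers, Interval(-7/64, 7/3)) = Union(Integers, Interval(-7/64, 7/3))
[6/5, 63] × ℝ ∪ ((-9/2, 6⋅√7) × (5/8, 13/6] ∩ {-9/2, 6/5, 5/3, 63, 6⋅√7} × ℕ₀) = [6/5, 63] × ℝ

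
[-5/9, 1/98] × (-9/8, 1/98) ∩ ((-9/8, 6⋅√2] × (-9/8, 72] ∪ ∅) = [-5/9, 1/98] × (-9/8, 1/98)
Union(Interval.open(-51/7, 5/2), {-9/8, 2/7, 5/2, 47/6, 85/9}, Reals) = Interval(-oo, oo)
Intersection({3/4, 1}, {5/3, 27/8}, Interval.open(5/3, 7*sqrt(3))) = EmptySet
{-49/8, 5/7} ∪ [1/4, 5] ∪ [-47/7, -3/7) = [-47/7, -3/7) ∪ [1/4, 5]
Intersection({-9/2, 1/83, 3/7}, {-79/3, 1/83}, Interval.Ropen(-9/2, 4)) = {1/83}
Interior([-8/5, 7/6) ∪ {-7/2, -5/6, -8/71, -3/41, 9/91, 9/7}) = (-8/5, 7/6)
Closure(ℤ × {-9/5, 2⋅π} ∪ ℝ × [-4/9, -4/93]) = (ℤ × {-9/5, 2⋅π}) ∪ (ℝ × [-4/9, -4/93])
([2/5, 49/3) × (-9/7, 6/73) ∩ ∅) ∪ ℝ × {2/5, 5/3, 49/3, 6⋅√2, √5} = ℝ × {2/5, 5/3, 49/3, 6⋅√2, √5}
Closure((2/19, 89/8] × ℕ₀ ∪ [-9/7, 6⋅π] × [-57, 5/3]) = ((2/19, 89/8] × ℕ₀) ∪ ([-9/7, 6⋅π] × [-57, 5/3]) ∪ ([2/19, 89/8] × ℕ₀ \ (-57, 5/3))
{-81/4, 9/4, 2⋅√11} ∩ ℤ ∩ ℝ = ∅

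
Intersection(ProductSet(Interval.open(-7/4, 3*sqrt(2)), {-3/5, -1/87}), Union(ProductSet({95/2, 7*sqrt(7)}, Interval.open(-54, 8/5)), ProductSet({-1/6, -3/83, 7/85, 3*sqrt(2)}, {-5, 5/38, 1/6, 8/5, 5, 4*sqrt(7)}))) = EmptySet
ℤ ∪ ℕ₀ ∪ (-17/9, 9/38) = ℤ ∪ (-17/9, 9/38)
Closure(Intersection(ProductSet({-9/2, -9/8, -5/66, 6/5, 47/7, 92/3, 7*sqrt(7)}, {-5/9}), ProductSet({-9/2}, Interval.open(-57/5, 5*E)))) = ProductSet({-9/2}, {-5/9})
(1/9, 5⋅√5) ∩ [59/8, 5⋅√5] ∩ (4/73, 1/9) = ∅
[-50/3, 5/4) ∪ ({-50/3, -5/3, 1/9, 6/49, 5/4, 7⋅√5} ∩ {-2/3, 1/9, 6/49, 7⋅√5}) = [-50/3, 5/4) ∪ {7⋅√5}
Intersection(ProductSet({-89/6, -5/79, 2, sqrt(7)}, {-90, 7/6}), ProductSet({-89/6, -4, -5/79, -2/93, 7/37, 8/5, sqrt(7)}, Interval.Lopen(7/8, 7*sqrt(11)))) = ProductSet({-89/6, -5/79, sqrt(7)}, {7/6})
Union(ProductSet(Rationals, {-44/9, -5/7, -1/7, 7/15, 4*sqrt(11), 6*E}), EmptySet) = ProductSet(Rationals, {-44/9, -5/7, -1/7, 7/15, 4*sqrt(11), 6*E})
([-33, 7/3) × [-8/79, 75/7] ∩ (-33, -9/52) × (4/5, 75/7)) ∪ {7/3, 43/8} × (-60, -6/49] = ({7/3, 43/8} × (-60, -6/49]) ∪ ((-33, -9/52) × (4/5, 75/7))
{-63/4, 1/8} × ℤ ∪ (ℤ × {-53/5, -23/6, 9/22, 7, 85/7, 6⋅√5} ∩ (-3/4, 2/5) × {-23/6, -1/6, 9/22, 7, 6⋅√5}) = ({-63/4, 1/8} × ℤ) ∪ ({0} × {-23/6, 9/22, 7, 6⋅√5})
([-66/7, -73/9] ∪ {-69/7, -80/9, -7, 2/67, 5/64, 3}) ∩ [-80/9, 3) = [-80/9, -73/9] ∪ {-7, 2/67, 5/64}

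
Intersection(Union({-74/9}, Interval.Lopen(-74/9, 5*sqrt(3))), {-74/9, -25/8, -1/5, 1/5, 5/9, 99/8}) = {-74/9, -25/8, -1/5, 1/5, 5/9}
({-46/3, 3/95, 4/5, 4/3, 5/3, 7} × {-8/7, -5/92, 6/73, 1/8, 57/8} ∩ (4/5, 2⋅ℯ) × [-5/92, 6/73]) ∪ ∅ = {4/3, 5/3} × {-5/92, 6/73}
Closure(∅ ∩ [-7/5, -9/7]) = ∅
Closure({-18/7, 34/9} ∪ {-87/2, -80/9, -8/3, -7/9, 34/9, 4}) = {-87/2, -80/9, -8/3, -18/7, -7/9, 34/9, 4}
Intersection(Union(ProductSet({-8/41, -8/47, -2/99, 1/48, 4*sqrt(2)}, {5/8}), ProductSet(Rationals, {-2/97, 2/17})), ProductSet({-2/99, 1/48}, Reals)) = ProductSet({-2/99, 1/48}, {-2/97, 2/17, 5/8})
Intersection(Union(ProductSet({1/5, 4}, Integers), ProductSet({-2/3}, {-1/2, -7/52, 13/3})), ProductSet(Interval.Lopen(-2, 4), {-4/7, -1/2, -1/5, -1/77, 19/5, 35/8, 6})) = Union(ProductSet({-2/3}, {-1/2}), ProductSet({1/5, 4}, {6}))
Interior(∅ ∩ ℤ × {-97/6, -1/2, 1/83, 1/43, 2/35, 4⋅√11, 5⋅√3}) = ∅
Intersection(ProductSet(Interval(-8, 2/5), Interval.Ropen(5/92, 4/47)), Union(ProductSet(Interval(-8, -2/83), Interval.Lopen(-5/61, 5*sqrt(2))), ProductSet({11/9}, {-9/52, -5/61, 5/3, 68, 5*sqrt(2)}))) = ProductSet(Interval(-8, -2/83), Interval.Ropen(5/92, 4/47))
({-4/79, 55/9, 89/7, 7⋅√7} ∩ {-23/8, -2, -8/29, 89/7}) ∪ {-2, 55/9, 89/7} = {-2, 55/9, 89/7}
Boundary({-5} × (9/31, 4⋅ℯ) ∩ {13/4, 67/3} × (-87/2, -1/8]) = ∅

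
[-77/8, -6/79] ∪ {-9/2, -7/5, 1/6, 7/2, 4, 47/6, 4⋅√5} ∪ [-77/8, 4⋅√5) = [-77/8, 4⋅√5]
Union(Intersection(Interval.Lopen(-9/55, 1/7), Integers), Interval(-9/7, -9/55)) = Union(Interval(-9/7, -9/55), Range(0, 1, 1))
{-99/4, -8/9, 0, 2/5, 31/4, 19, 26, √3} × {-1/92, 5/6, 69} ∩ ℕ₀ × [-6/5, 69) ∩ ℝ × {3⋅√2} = ∅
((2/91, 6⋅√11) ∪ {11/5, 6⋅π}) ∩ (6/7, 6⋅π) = (6/7, 6⋅π)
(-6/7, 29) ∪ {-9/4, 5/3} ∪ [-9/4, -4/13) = [-9/4, 29)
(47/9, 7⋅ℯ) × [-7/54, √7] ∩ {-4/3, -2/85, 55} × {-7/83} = ∅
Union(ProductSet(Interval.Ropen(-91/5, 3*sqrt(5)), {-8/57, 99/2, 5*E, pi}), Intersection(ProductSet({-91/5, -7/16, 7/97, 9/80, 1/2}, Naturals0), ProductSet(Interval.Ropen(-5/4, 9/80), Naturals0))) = Union(ProductSet({-7/16, 7/97}, Naturals0), ProductSet(Interval.Ropen(-91/5, 3*sqrt(5)), {-8/57, 99/2, 5*E, pi}))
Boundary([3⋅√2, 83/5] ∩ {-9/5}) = ∅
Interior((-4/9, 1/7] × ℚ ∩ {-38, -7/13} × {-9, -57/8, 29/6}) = ∅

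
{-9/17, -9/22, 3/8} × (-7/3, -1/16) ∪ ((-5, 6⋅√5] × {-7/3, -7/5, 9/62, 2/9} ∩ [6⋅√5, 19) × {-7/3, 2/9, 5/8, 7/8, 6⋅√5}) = ({6⋅√5} × {-7/3, 2/9}) ∪ ({-9/17, -9/22, 3/8} × (-7/3, -1/16))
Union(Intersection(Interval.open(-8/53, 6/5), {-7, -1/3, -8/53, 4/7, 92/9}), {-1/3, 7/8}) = {-1/3, 4/7, 7/8}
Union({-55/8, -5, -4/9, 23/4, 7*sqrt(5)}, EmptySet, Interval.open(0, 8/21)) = Union({-55/8, -5, -4/9, 23/4, 7*sqrt(5)}, Interval.open(0, 8/21))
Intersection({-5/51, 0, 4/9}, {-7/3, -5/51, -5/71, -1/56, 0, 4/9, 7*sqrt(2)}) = {-5/51, 0, 4/9}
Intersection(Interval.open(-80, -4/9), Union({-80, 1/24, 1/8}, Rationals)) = Intersection(Interval.open(-80, -4/9), Rationals)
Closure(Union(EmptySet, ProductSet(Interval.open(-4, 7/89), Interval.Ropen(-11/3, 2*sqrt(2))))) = Union(ProductSet({-4, 7/89}, Interval(-11/3, 2*sqrt(2))), ProductSet(Interval(-4, 7/89), {-11/3, 2*sqrt(2)}), ProductSet(Interval.open(-4, 7/89), Interval.Ropen(-11/3, 2*sqrt(2))))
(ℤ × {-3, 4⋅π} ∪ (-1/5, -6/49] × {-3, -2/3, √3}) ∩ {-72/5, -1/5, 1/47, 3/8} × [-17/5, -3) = ∅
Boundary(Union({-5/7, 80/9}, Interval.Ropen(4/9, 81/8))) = {-5/7, 4/9, 81/8}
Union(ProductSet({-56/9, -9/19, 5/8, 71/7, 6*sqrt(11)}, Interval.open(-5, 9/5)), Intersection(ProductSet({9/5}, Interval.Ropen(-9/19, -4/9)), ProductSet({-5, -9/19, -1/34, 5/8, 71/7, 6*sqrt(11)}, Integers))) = ProductSet({-56/9, -9/19, 5/8, 71/7, 6*sqrt(11)}, Interval.open(-5, 9/5))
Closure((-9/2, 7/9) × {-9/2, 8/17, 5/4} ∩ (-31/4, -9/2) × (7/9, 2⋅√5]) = ∅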